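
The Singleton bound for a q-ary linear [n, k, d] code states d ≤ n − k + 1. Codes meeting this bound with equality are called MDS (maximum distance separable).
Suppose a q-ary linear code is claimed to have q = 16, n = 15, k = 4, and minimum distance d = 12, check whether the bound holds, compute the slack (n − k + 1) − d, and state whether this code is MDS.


Singleton RHS = n − k + 1 = 12, slack = 0, bound satisfied, MDS.

Singleton bound: d ≤ n − k + 1.
Here n = 15, k = 4, so n − k + 1 = 12.
Given d = 12, check d ≤ 12: YES.
Slack = (n − k + 1) − d = 0.
The code is MDS (slack = 0).
Description: the claimed parameters are [15, 4, 12]_16; such a code would be MDS (meets Singleton bound).


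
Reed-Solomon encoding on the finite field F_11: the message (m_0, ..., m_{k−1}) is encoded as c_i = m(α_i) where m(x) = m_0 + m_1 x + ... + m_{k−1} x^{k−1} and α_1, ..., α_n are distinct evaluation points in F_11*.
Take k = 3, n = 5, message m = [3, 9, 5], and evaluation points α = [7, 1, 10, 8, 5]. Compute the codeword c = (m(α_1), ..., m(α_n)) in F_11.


c = [3, 6, 10, 10, 8]

Message polynomial: m(x) = 3 + 9·x + 5·x^2 (mod 11).
For each evaluation point α_i, compute m(α_i) mod 11:
  α_1 = 7: Horner steps 5 → 0 → 3, so m(7) = 3.
  α_2 = 1: Horner steps 5 → 3 → 6, so m(1) = 6.
  α_3 = 10: Horner steps 5 → 4 → 10, so m(10) = 10.
  α_4 = 8: Horner steps 5 → 5 → 10, so m(8) = 10.
  α_5 = 5: Horner steps 5 → 1 → 8, so m(5) = 8.
Codeword c = [3, 6, 10, 10, 8] ∈ F_11^5.


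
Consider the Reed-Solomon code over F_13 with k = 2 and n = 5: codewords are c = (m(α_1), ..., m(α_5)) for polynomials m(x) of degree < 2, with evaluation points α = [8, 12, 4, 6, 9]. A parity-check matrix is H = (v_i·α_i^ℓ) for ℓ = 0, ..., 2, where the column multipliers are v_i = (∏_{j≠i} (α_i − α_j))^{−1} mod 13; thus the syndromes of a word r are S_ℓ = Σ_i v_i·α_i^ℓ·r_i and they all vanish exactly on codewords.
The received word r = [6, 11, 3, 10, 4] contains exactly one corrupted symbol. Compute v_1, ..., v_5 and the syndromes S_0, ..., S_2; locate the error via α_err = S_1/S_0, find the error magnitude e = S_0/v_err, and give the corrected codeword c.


S = (10, 1, 4), error at position 3, error magnitude e = 2, c = [6, 11, 1, 10, 4].

Step 1: column multipliers v_i = (∏_{j≠i}(α_i − α_j))^{−1} mod 13.
  i = 1 (α = 8): (8−12)(8−4)(8−6)(8−9) = (−4)·4·2·(−1) = 32 ≡ 6, so v_1 = 6^{−1} = 11 (mod 13).
  i = 2 (α = 12): (12−8)(12−4)(12−6)(12−9) = 4·8·6·3 = 576 ≡ 4, so v_2 = 4^{−1} = 10 (mod 13).
  i = 3 (α = 4): (4−8)(4−12)(4−6)(4−9) = (−4)·(−8)·(−2)·(−5) = 320 ≡ 8, so v_3 = 8^{−1} = 5 (mod 13).
  i = 4 (α = 6): (6−8)(6−12)(6−4)(6−9) = (−2)·(−6)·2·(−3) = −72 ≡ 6, so v_4 = 6^{−1} = 11 (mod 13).
  i = 5 (α = 9): (9−8)(9−12)(9−4)(9−6) = 1·(−3)·5·3 = −45 ≡ 7, so v_5 = 7^{−1} = 2 (mod 13).
  v = [11, 10, 5, 11, 2].
Step 2: syndromes of r = [6, 11, 3, 10, 4] (all sums mod 13).
  S_0 = Σ v_i r_i = 11·6 + 10·11 + 5·3 + 11·10 + 2·4 = 309 ≡ 10.
  S_1 = Σ v_i α_i r_i = 11·8·6 + 10·12·11 + 5·4·3 + 11·6·10 + 2·9·4 = 2640 ≡ 1.
  α_i^2 mod 13 = [12, 1, 3, 10, 3].
  S_2 = Σ v_i α_i^2 r_i = 11·12·6 + 10·1·11 + 5·3·3 + 11·10·10 + 2·3·4 = 2071 ≡ 4.
  S = (10, 1, 4) ≠ 0, so r is not a codeword (an error is present).
Step 3: locate the error. For a single error e at position i, S_ℓ = v_i·e·α_i^ℓ, so α_err = S_1/S_0.
  S_0^{−1} = 10^{−1} = 4 (mod 13), so α_err = 1·4 = 4 ≡ 4 = α_3. Error position i = 3.
  Consistency check: S_2/S_1 = 4·1 = 4 ≡ 4 = α_err ✓ (single-error assumption holds).
Step 4: error magnitude e = S_0/v_3 = S_0·∏_{j≠3}(α_3 − α_j) = 10·8 = 80 ≡ 2 (mod 13).
Step 5: correct position 3: c_3 = r_3 − e = 3 − 2 ≡ 1 (mod 13). Hence c = [6, 11, 1, 10, 4].
  Check: interpolating c through the α_i gives m(x) = 9 + 11·x (degree < 2) with m(α_i) = c_i for every i, so c is indeed a codeword.


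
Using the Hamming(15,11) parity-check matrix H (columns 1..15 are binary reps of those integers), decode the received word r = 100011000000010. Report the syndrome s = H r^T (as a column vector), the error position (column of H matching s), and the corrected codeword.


s = (1, 1, 0, 0)^T, error position = 12, corrected codeword c = 100011000001010

Compute s = H r^T mod 2 one row at a time:
  s_1 = 0 + 0 + 0 + 0 + 0 + 0 + 1 + 0 = 1 ≡ 1 (mod 2).
  s_2 = 0 + 1 + 1 + 0 + 0 + 0 + 1 + 0 = 3 ≡ 1 (mod 2).
  s_3 = 0 + 0 + 1 + 0 + 0 + 0 + 1 + 0 = 2 ≡ 0 (mod 2).
  s_4 = 1 + 0 + 1 + 0 + 0 + 0 + 0 + 0 = 2 ≡ 0 (mod 2).
s = (1, 1, 0, 0)^T — this equals column 12 of H (binary 1100), so error is at position 12.
Correct: flip bit 12 of r = 100011000000010 to get c = 100011000001010.


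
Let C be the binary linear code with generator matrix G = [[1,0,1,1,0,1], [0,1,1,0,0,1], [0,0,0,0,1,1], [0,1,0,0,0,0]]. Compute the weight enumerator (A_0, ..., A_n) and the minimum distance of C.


Weight distribution: A_0 = 1, A_1 = 1, A_2 = 4, A_3 = 4, A_4 = 3, A_5 = 3. Minimum distance d = 1.

Enumerate all 2^4 = 16 messages m ∈ F_2^4.
For each, compute codeword c = mG in F_2^6, then tally its weight.
  m = 0000 → c = 000000, weight = 0.
  m = 1000 → c = 101101, weight = 4.
  m = 0100 → c = 011001, weight = 3.
  m = 1100 → c = 110100, weight = 3.
  m = 0010 → c = 000011, weight = 2.
  m = 1010 → c = 101110, weight = 4.
  m = 0110 → c = 011010, weight = 3.
  m = 1110 → c = 110111, weight = 5.
  m = 0001 → c = 010000, weight = 1.
  m = 1001 → c = 111101, weight = 5.
  m = 0101 → c = 001001, weight = 2.
  m = 1101 → c = 100100, weight = 2.
  m = 0011 → c = 010011, weight = 3.
  m = 1011 → c = 111110, weight = 5.
  m = 0111 → c = 001010, weight = 2.
  m = 1111 → c = 100111, weight = 4.
Tally weights:
  weight 0: 1 codewords.
  weight 1: 1 codewords.
  weight 2: 4 codewords.
  weight 3: 4 codewords.
  weight 4: 3 codewords.
  weight 5: 3 codewords.
Minimum distance d = smallest w > 0 with A_w > 0 = 1.
Sanity: Σ A_w = 16 = 2^4 = 16 ✓.


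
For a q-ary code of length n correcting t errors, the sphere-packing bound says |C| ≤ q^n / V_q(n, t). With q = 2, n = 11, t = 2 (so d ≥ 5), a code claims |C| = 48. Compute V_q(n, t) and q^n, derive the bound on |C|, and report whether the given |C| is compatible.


V_q(n, t) = 67, q^n = 2048, Hamming bound = 30, |C| = 48 > bound (violated).

Step 1: Compute V_q(n, t) = Σ_{j=0}^2 C(n, j) (q−1)^j.
  j = 0: C(11,0)·(1)^0 = 1·1 = 1.
  j = 1: C(11,1)·(1)^1 = 11·1 = 11.
  j = 2: C(11,2)·(1)^2 = 55·1 = 55.
  V_q(n, t) = 1 + 11 + 55 = 67.
Step 2: q^n = 2^11 = 2048.
Step 3: Hamming bound ⌊q^n / V_q(n,t)⌋ = ⌊2048/67⌋ = 30.
Step 4: Compare |C| = 48 to 30: violated.
The claimed |C| lies above the Hamming bound, so no 2-ary code of length 11 with d ≥ 5 can have 48 codewords.


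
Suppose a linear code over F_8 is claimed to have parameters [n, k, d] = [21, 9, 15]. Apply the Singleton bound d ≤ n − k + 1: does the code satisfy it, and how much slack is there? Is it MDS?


Singleton RHS = n − k + 1 = 13, slack = -2, bound violated (no such code; not MDS).

Singleton bound: d ≤ n − k + 1.
Here n = 21, k = 9, so n − k + 1 = 13.
Given d = 15, check d ≤ 13: NO.
Slack = (n − k + 1) − d = -2.
The slack is negative: d = 15 exceeds n − k + 1 = 13 by 2, so the Singleton bound is violated and no linear [21, 9, 15]_8 code can exist. In particular it is not MDS (MDS requires d = n − k + 1 exactly).
Description: the claimed parameters are [21, 9, 15]_8; such a code would be impossible (violates the Singleton bound).


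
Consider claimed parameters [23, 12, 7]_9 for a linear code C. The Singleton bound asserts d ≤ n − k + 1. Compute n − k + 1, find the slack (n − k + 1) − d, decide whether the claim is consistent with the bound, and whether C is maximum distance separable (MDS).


Singleton RHS = n − k + 1 = 12, slack = 5, bound satisfied, not MDS.

Singleton bound: d ≤ n − k + 1.
Here n = 23, k = 12, so n − k + 1 = 12.
Given d = 7, check d ≤ 12: YES.
Slack = (n − k + 1) − d = 5.
The code is NOT MDS (slack = 5 > 0).
Description: the claimed parameters are [23, 12, 7]_9; such a code would be non-MDS.


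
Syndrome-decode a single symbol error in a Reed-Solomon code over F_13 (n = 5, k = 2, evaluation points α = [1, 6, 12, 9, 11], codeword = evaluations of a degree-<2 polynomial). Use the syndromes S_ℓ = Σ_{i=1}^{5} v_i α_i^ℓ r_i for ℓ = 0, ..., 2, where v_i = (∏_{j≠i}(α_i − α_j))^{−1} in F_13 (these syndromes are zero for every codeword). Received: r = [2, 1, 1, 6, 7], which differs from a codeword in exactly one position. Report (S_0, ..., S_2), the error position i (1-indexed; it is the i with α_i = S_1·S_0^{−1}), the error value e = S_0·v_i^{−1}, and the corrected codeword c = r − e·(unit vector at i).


S = (11, 1, 6), error at position 2, error magnitude e = 3, c = [2, 11, 1, 6, 7].

Step 1: column multipliers v_i = (∏_{j≠i}(α_i − α_j))^{−1} mod 13.
  i = 1 (α = 1): (1−6)(1−12)(1−9)(1−11) = (−5)·(−11)·(−8)·(−10) = 4400 ≡ 6, so v_1 = 6^{−1} = 11 (mod 13).
  i = 2 (α = 6): (6−1)(6−12)(6−9)(6−11) = 5·(−6)·(−3)·(−5) = −450 ≡ 5, so v_2 = 5^{−1} = 8 (mod 13).
  i = 3 (α = 12): (12−1)(12−6)(12−9)(12−11) = 11·6·3·1 = 198 ≡ 3, so v_3 = 3^{−1} = 9 (mod 13).
  i = 4 (α = 9): (9−1)(9−6)(9−12)(9−11) = 8·3·(−3)·(−2) = 144 ≡ 1, so v_4 = 1^{−1} = 1 (mod 13).
  i = 5 (α = 11): (11−1)(11−6)(11−12)(11−9) = 10·5·(−1)·2 = −100 ≡ 4, so v_5 = 4^{−1} = 10 (mod 13).
  v = [11, 8, 9, 1, 10].
Step 2: syndromes of r = [2, 1, 1, 6, 7] (all sums mod 13).
  S_0 = Σ v_i r_i = 11·2 + 8·1 + 9·1 + 1·6 + 10·7 = 115 ≡ 11.
  S_1 = Σ v_i α_i r_i = 11·1·2 + 8·6·1 + 9·12·1 + 1·9·6 + 10·11·7 = 1002 ≡ 1.
  α_i^2 mod 13 = [1, 10, 1, 3, 4].
  S_2 = Σ v_i α_i^2 r_i = 11·1·2 + 8·10·1 + 9·1·1 + 1·3·6 + 10·4·7 = 409 ≡ 6.
  S = (11, 1, 6) ≠ 0, so r is not a codeword (an error is present).
Step 3: locate the error. For a single error e at position i, S_ℓ = v_i·e·α_i^ℓ, so α_err = S_1/S_0.
  S_0^{−1} = 11^{−1} = 6 (mod 13), so α_err = 1·6 = 6 ≡ 6 = α_2. Error position i = 2.
  Consistency check: S_2/S_1 = 6·1 = 6 ≡ 6 = α_err ✓ (single-error assumption holds).
Step 4: error magnitude e = S_0/v_2 = S_0·∏_{j≠2}(α_2 − α_j) = 11·5 = 55 ≡ 3 (mod 13).
Step 5: correct position 2: c_2 = r_2 − e = 1 − 3 ≡ 11 (mod 13). Hence c = [2, 11, 1, 6, 7].
  Check: interpolating c through the α_i gives m(x) = 8 + 7·x (degree < 2) with m(α_i) = c_i for every i, so c is indeed a codeword.


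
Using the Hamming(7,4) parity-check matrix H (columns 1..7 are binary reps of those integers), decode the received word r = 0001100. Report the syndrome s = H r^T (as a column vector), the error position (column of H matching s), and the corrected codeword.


s = (0, 0, 1)^T, error position = 1, corrected codeword c = 1001100

Compute s = H r^T mod 2 one row at a time:
  s_1 = 1 + 1 + 0 + 0 = 2 ≡ 0 (mod 2).
  s_2 = 0 + 0 + 0 + 0 = 0 ≡ 0 (mod 2).
  s_3 = 0 + 0 + 1 + 0 = 1 ≡ 1 (mod 2).
s = (0, 0, 1)^T — this equals column 1 of H (binary 001), so error is at position 1.
Correct: flip bit 1 of r = 0001100 to get c = 1001100.


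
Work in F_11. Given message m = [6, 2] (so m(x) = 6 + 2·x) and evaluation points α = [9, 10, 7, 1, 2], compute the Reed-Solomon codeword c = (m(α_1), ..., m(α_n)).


c = [2, 4, 9, 8, 10]

Message polynomial: m(x) = 6 + 2·x (mod 11).
For each evaluation point α_i, compute m(α_i) mod 11:
  α_1 = 9: Horner steps 2 → 2, so m(9) = 2.
  α_2 = 10: Horner steps 2 → 4, so m(10) = 4.
  α_3 = 7: Horner steps 2 → 9, so m(7) = 9.
  α_4 = 1: Horner steps 2 → 8, so m(1) = 8.
  α_5 = 2: Horner steps 2 → 10, so m(2) = 10.
Codeword c = [2, 4, 9, 8, 10] ∈ F_11^5.


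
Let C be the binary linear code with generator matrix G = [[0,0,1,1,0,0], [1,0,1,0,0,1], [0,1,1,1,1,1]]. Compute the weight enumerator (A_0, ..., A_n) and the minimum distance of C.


Weight distribution: A_0 = 1, A_2 = 1, A_3 = 3, A_4 = 2, A_5 = 1. Minimum distance d = 2.

Enumerate all 2^3 = 8 messages m ∈ F_2^3.
For each, compute codeword c = mG in F_2^6, then tally its weight.
  m = 000 → c = 000000, weight = 0.
  m = 100 → c = 001100, weight = 2.
  m = 010 → c = 101001, weight = 3.
  m = 110 → c = 100101, weight = 3.
  m = 001 → c = 011111, weight = 5.
  m = 101 → c = 010011, weight = 3.
  m = 011 → c = 110110, weight = 4.
  m = 111 → c = 111010, weight = 4.
Tally weights:
  weight 0: 1 codewords.
  weight 2: 1 codewords.
  weight 3: 3 codewords.
  weight 4: 2 codewords.
  weight 5: 1 codewords.
Minimum distance d = smallest w > 0 with A_w > 0 = 2.
Sanity: Σ A_w = 8 = 2^3 = 8 ✓.


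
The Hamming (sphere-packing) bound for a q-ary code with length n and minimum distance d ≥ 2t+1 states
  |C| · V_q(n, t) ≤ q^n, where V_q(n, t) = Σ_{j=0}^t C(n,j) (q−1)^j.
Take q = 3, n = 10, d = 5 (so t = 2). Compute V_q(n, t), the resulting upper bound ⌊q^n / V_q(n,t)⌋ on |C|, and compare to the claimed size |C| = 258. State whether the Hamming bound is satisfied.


V_q(n, t) = 201, q^n = 59049, Hamming bound = 293, |C| = 258 ≤ bound (satisfied).

Step 1: Compute V_q(n, t) = Σ_{j=0}^2 C(n, j) (q−1)^j.
  j = 0: C(10,0)·(2)^0 = 1·1 = 1.
  j = 1: C(10,1)·(2)^1 = 10·2 = 20.
  j = 2: C(10,2)·(2)^2 = 45·4 = 180.
  V_q(n, t) = 1 + 20 + 180 = 201.
Step 2: q^n = 3^10 = 59049.
Step 3: Hamming bound ⌊q^n / V_q(n,t)⌋ = ⌊59049/201⌋ = 293.
Step 4: Compare |C| = 258 to 293: satisfied.
The claimed |C| lies below the Hamming bound.


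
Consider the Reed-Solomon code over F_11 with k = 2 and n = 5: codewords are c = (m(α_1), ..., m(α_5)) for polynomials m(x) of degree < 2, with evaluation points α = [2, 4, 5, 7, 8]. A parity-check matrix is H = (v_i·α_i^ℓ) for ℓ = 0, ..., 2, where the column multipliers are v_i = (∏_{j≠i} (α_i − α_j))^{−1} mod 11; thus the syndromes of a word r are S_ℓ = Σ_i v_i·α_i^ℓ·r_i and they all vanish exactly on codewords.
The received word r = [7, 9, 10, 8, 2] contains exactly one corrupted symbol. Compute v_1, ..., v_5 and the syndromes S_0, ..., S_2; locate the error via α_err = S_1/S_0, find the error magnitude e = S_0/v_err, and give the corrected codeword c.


S = (6, 9, 8), error at position 4, error magnitude e = 7, c = [7, 9, 10, 1, 2].

Step 1: column multipliers v_i = (∏_{j≠i}(α_i − α_j))^{−1} mod 11.
  i = 1 (α = 2): (2−4)(2−5)(2−7)(2−8) = (−2)·(−3)·(−5)·(−6) = 180 ≡ 4, so v_1 = 4^{−1} = 3 (mod 11).
  i = 2 (α = 4): (4−2)(4−5)(4−7)(4−8) = 2·(−1)·(−3)·(−4) = −24 ≡ 9, so v_2 = 9^{−1} = 5 (mod 11).
  i = 3 (α = 5): (5−2)(5−4)(5−7)(5−8) = 3·1·(−2)·(−3) = 18 ≡ 7, so v_3 = 7^{−1} = 8 (mod 11).
  i = 4 (α = 7): (7−2)(7−4)(7−5)(7−8) = 5·3·2·(−1) = −30 ≡ 3, so v_4 = 3^{−1} = 4 (mod 11).
  i = 5 (α = 8): (8−2)(8−4)(8−5)(8−7) = 6·4·3·1 = 72 ≡ 6, so v_5 = 6^{−1} = 2 (mod 11).
  v = [3, 5, 8, 4, 2].
Step 2: syndromes of r = [7, 9, 10, 8, 2] (all sums mod 11).
  S_0 = Σ v_i r_i = 3·7 + 5·9 + 8·10 + 4·8 + 2·2 = 182 ≡ 6.
  S_1 = Σ v_i α_i r_i = 3·2·7 + 5·4·9 + 8·5·10 + 4·7·8 + 2·8·2 = 878 ≡ 9.
  α_i^2 mod 11 = [4, 5, 3, 5, 9].
  S_2 = Σ v_i α_i^2 r_i = 3·4·7 + 5·5·9 + 8·3·10 + 4·5·8 + 2·9·2 = 745 ≡ 8.
  S = (6, 9, 8) ≠ 0, so r is not a codeword (an error is present).
Step 3: locate the error. For a single error e at position i, S_ℓ = v_i·e·α_i^ℓ, so α_err = S_1/S_0.
  S_0^{−1} = 6^{−1} = 2 (mod 11), so α_err = 9·2 = 18 ≡ 7 = α_4. Error position i = 4.
  Consistency check: S_2/S_1 = 8·5 = 40 ≡ 7 = α_err ✓ (single-error assumption holds).
Step 4: error magnitude e = S_0/v_4 = S_0·∏_{j≠4}(α_4 − α_j) = 6·3 = 18 ≡ 7 (mod 11).
Step 5: correct position 4: c_4 = r_4 − e = 8 − 7 ≡ 1 (mod 11). Hence c = [7, 9, 10, 1, 2].
  Check: interpolating c through the α_i gives m(x) = 5 + 1·x (degree < 2) with m(α_i) = c_i for every i, so c is indeed a codeword.


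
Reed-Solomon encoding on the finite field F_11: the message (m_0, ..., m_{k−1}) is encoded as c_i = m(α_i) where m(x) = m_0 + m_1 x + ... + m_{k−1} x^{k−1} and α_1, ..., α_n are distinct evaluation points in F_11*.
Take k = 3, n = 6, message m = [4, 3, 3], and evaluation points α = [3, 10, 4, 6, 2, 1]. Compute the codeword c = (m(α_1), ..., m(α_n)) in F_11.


c = [7, 4, 9, 9, 0, 10]

Message polynomial: m(x) = 4 + 3·x + 3·x^2 (mod 11).
For each evaluation point α_i, compute m(α_i) mod 11:
  α_1 = 3: Horner steps 3 → 1 → 7, so m(3) = 7.
  α_2 = 10: Horner steps 3 → 0 → 4, so m(10) = 4.
  α_3 = 4: Horner steps 3 → 4 → 9, so m(4) = 9.
  α_4 = 6: Horner steps 3 → 10 → 9, so m(6) = 9.
  α_5 = 2: Horner steps 3 → 9 → 0, so m(2) = 0.
  α_6 = 1: Horner steps 3 → 6 → 10, so m(1) = 10.
Codeword c = [7, 4, 9, 9, 0, 10] ∈ F_11^6.


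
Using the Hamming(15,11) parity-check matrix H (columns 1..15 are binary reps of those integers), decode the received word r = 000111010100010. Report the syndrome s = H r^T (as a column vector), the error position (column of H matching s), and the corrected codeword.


s = (1, 0, 1, 1)^T, error position = 11, corrected codeword c = 000111010110010

Compute s = H r^T mod 2 one row at a time:
  s_1 = 1 + 0 + 1 + 0 + 0 + 0 + 1 + 0 = 3 ≡ 1 (mod 2).
  s_2 = 1 + 1 + 1 + 0 + 0 + 0 + 1 + 0 = 4 ≡ 0 (mod 2).
  s_3 = 0 + 0 + 1 + 0 + 1 + 0 + 1 + 0 = 3 ≡ 1 (mod 2).
  s_4 = 0 + 0 + 1 + 0 + 0 + 0 + 0 + 0 = 1 ≡ 1 (mod 2).
s = (1, 0, 1, 1)^T — this equals column 11 of H (binary 1011), so error is at position 11.
Correct: flip bit 11 of r = 000111010100010 to get c = 000111010110010.


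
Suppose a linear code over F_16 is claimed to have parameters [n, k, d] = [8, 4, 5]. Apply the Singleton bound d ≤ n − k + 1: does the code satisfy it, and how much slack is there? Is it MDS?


Singleton RHS = n − k + 1 = 5, slack = 0, bound satisfied, MDS.

Singleton bound: d ≤ n − k + 1.
Here n = 8, k = 4, so n − k + 1 = 5.
Given d = 5, check d ≤ 5: YES.
Slack = (n − k + 1) − d = 0.
The code is MDS (slack = 0).
Description: the claimed parameters are [8, 4, 5]_16; such a code would be MDS (meets Singleton bound).


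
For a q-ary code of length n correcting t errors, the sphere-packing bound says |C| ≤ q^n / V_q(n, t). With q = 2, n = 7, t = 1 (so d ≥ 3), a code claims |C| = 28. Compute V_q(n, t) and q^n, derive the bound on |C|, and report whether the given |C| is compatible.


V_q(n, t) = 8, q^n = 128, Hamming bound = 16, |C| = 28 > bound (violated).

Step 1: Compute V_q(n, t) = Σ_{j=0}^1 C(n, j) (q−1)^j.
  j = 0: C(7,0)·(1)^0 = 1·1 = 1.
  j = 1: C(7,1)·(1)^1 = 7·1 = 7.
  V_q(n, t) = 1 + 7 = 8.
Step 2: q^n = 2^7 = 128.
Step 3: Hamming bound ⌊q^n / V_q(n,t)⌋ = ⌊128/8⌋ = 16.
Step 4: Compare |C| = 28 to 16: violated.
The claimed |C| lies above the Hamming bound, so no 2-ary code of length 7 with d ≥ 3 can have 28 codewords.


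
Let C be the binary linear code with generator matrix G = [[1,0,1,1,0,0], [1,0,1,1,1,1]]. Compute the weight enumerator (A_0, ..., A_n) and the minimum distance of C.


Weight distribution: A_0 = 1, A_2 = 1, A_3 = 1, A_5 = 1. Minimum distance d = 2.

Enumerate all 2^2 = 4 messages m ∈ F_2^2.
For each, compute codeword c = mG in F_2^6, then tally its weight.
  m = 00 → c = 000000, weight = 0.
  m = 10 → c = 101100, weight = 3.
  m = 01 → c = 101111, weight = 5.
  m = 11 → c = 000011, weight = 2.
Tally weights:
  weight 0: 1 codewords.
  weight 2: 1 codewords.
  weight 3: 1 codewords.
  weight 5: 1 codewords.
Minimum distance d = smallest w > 0 with A_w > 0 = 2.
Sanity: Σ A_w = 4 = 2^2 = 4 ✓.


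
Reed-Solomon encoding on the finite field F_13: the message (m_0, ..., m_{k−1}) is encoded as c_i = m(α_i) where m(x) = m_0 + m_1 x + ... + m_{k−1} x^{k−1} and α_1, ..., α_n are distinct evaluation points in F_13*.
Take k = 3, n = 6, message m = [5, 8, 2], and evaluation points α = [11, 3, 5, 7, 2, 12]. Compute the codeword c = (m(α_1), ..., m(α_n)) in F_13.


c = [10, 8, 4, 3, 3, 12]

Message polynomial: m(x) = 5 + 8·x + 2·x^2 (mod 13).
For each evaluation point α_i, compute m(α_i) mod 13:
  α_1 = 11: Horner steps 2 → 4 → 10, so m(11) = 10.
  α_2 = 3: Horner steps 2 → 1 → 8, so m(3) = 8.
  α_3 = 5: Horner steps 2 → 5 → 4, so m(5) = 4.
  α_4 = 7: Horner steps 2 → 9 → 3, so m(7) = 3.
  α_5 = 2: Horner steps 2 → 12 → 3, so m(2) = 3.
  α_6 = 12: Horner steps 2 → 6 → 12, so m(12) = 12.
Codeword c = [10, 8, 4, 3, 3, 12] ∈ F_13^6.


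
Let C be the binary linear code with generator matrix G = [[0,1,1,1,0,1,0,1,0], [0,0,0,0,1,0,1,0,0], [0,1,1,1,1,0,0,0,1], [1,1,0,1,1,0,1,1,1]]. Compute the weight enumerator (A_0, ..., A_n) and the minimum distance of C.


Weight distribution: A_0 = 1, A_2 = 1, A_4 = 5, A_5 = 6, A_6 = 1, A_7 = 2. Minimum distance d = 2.

Enumerate all 2^4 = 16 messages m ∈ F_2^4.
For each, compute codeword c = mG in F_2^9, then tally its weight.
  m = 0000 → c = 000000000, weight = 0.
  m = 1000 → c = 011101010, weight = 5.
  m = 0100 → c = 000010100, weight = 2.
  m = 1100 → c = 011111110, weight = 7.
  m = 0010 → c = 011110001, weight = 5.
  m = 1010 → c = 000011011, weight = 4.
  m = 0110 → c = 011100101, weight = 5.
  m = 1110 → c = 000001111, weight = 4.
  m = 0001 → c = 110110111, weight = 7.
  m = 1001 → c = 101011101, weight = 6.
  m = 0101 → c = 110100011, weight = 5.
  m = 1101 → c = 101001001, weight = 4.
  m = 0011 → c = 101000110, weight = 4.
  m = 1011 → c = 110101100, weight = 5.
  m = 0111 → c = 101010010, weight = 4.
  m = 1111 → c = 110111000, weight = 5.
Tally weights:
  weight 0: 1 codewords.
  weight 2: 1 codewords.
  weight 4: 5 codewords.
  weight 5: 6 codewords.
  weight 6: 1 codewords.
  weight 7: 2 codewords.
Minimum distance d = smallest w > 0 with A_w > 0 = 2.
Sanity: Σ A_w = 16 = 2^4 = 16 ✓.


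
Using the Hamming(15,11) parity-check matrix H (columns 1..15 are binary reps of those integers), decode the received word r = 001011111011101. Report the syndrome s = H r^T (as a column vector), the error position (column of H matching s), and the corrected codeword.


s = (0, 0, 1, 1)^T, error position = 3, corrected codeword c = 000011111011101

Compute s = H r^T mod 2 one row at a time:
  s_1 = 1 + 1 + 0 + 1 + 1 + 1 + 0 + 1 = 6 ≡ 0 (mod 2).
  s_2 = 0 + 1 + 1 + 1 + 1 + 1 + 0 + 1 = 6 ≡ 0 (mod 2).
  s_3 = 0 + 1 + 1 + 1 + 0 + 1 + 0 + 1 = 5 ≡ 1 (mod 2).
  s_4 = 0 + 1 + 1 + 1 + 1 + 1 + 1 + 1 = 7 ≡ 1 (mod 2).
s = (0, 0, 1, 1)^T — this equals column 3 of H (binary 0011), so error is at position 3.
Correct: flip bit 3 of r = 001011111011101 to get c = 000011111011101.


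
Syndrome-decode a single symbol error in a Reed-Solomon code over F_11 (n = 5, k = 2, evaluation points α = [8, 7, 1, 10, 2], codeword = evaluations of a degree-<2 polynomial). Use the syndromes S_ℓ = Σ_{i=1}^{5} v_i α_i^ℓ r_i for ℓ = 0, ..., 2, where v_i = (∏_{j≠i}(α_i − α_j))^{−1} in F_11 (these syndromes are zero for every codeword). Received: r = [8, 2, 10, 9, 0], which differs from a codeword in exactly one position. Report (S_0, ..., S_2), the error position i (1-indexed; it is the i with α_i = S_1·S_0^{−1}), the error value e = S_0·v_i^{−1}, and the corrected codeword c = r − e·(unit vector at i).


S = (3, 6, 1), error at position 5, error magnitude e = 6, c = [8, 2, 10, 9, 5].

Step 1: column multipliers v_i = (∏_{j≠i}(α_i − α_j))^{−1} mod 11.
  i = 1 (α = 8): (8−7)(8−1)(8−10)(8−2) = 1·7·(−2)·6 = −84 ≡ 4, so v_1 = 4^{−1} = 3 (mod 11).
  i = 2 (α = 7): (7−8)(7−1)(7−10)(7−2) = (−1)·6·(−3)·5 = 90 ≡ 2, so v_2 = 2^{−1} = 6 (mod 11).
  i = 3 (α = 1): (1−8)(1−7)(1−10)(1−2) = (−7)·(−6)·(−9)·(−1) = 378 ≡ 4, so v_3 = 4^{−1} = 3 (mod 11).
  i = 4 (α = 10): (10−8)(10−7)(10−1)(10−2) = 2·3·9·8 = 432 ≡ 3, so v_4 = 3^{−1} = 4 (mod 11).
  i = 5 (α = 2): (2−8)(2−7)(2−1)(2−10) = (−6)·(−5)·1·(−8) = −240 ≡ 2, so v_5 = 2^{−1} = 6 (mod 11).
  v = [3, 6, 3, 4, 6].
Step 2: syndromes of r = [8, 2, 10, 9, 0] (all sums mod 11).
  S_0 = Σ v_i r_i = 3·8 + 6·2 + 3·10 + 4·9 + 6·0 = 102 ≡ 3.
  S_1 = Σ v_i α_i r_i = 3·8·8 + 6·7·2 + 3·1·10 + 4·10·9 + 6·2·0 = 666 ≡ 6.
  α_i^2 mod 11 = [9, 5, 1, 1, 4].
  S_2 = Σ v_i α_i^2 r_i = 3·9·8 + 6·5·2 + 3·1·10 + 4·1·9 + 6·4·0 = 342 ≡ 1.
  S = (3, 6, 1) ≠ 0, so r is not a codeword (an error is present).
Step 3: locate the error. For a single error e at position i, S_ℓ = v_i·e·α_i^ℓ, so α_err = S_1/S_0.
  S_0^{−1} = 3^{−1} = 4 (mod 11), so α_err = 6·4 = 24 ≡ 2 = α_5. Error position i = 5.
  Consistency check: S_2/S_1 = 1·2 = 2 ≡ 2 = α_err ✓ (single-error assumption holds).
Step 4: error magnitude e = S_0/v_5 = S_0·∏_{j≠5}(α_5 − α_j) = 3·2 = 6 ≡ 6 (mod 11).
Step 5: correct position 5: c_5 = r_5 − e = 0 − 6 ≡ 5 (mod 11). Hence c = [8, 2, 10, 9, 5].
  Check: interpolating c through the α_i gives m(x) = 4 + 6·x (degree < 2) with m(α_i) = c_i for every i, so c is indeed a codeword.


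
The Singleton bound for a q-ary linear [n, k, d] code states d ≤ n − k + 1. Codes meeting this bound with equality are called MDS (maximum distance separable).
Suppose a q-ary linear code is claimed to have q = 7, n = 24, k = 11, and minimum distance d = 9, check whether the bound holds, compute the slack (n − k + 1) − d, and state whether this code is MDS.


Singleton RHS = n − k + 1 = 14, slack = 5, bound satisfied, not MDS.

Singleton bound: d ≤ n − k + 1.
Here n = 24, k = 11, so n − k + 1 = 14.
Given d = 9, check d ≤ 14: YES.
Slack = (n − k + 1) − d = 5.
The code is NOT MDS (slack = 5 > 0).
Description: the claimed parameters are [24, 11, 9]_7; such a code would be non-MDS.


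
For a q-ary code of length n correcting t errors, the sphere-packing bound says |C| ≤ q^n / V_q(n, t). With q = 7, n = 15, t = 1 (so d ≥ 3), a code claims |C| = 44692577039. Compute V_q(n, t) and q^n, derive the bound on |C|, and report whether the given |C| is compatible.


V_q(n, t) = 91, q^n = 4747561509943, Hamming bound = 52171005603, |C| = 44692577039 ≤ bound (satisfied).

Step 1: Compute V_q(n, t) = Σ_{j=0}^1 C(n, j) (q−1)^j.
  j = 0: C(15,0)·(6)^0 = 1·1 = 1.
  j = 1: C(15,1)·(6)^1 = 15·6 = 90.
  V_q(n, t) = 1 + 90 = 91.
Step 2: q^n = 7^15 = 4747561509943.
Step 3: Hamming bound ⌊q^n / V_q(n,t)⌋ = ⌊4747561509943/91⌋ = 52171005603.
Step 4: Compare |C| = 44692577039 to 52171005603: satisfied.
The claimed |C| lies below the Hamming bound.


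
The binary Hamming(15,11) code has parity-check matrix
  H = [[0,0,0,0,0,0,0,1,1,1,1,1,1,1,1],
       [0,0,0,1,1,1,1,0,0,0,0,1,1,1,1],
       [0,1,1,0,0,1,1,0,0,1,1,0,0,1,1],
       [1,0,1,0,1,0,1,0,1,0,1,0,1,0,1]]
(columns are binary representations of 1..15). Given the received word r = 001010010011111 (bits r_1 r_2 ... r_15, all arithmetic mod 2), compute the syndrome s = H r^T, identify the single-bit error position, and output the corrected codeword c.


s = (0, 1, 0, 1)^T, error position = 5, corrected codeword c = 001000010011111

Compute s = H r^T mod 2 one row at a time:
  s_1 = 1 + 0 + 0 + 1 + 1 + 1 + 1 + 1 = 6 ≡ 0 (mod 2).
  s_2 = 0 + 1 + 0 + 0 + 1 + 1 + 1 + 1 = 5 ≡ 1 (mod 2).
  s_3 = 0 + 1 + 0 + 0 + 0 + 1 + 1 + 1 = 4 ≡ 0 (mod 2).
  s_4 = 0 + 1 + 1 + 0 + 0 + 1 + 1 + 1 = 5 ≡ 1 (mod 2).
s = (0, 1, 0, 1)^T — this equals column 5 of H (binary 0101), so error is at position 5.
Correct: flip bit 5 of r = 001010010011111 to get c = 001000010011111.


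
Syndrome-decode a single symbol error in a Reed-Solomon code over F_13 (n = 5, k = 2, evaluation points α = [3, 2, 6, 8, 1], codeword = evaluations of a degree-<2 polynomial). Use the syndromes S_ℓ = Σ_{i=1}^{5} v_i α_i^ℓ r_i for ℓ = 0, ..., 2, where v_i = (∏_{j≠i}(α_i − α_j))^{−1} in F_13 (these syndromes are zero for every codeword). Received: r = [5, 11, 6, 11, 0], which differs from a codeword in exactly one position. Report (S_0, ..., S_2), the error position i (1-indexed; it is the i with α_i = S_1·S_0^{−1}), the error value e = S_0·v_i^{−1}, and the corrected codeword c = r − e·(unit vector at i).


S = (1, 2, 4), error at position 2, error magnitude e = 2, c = [5, 9, 6, 11, 0].

Step 1: column multipliers v_i = (∏_{j≠i}(α_i − α_j))^{−1} mod 13.
  i = 1 (α = 3): (3−2)(3−6)(3−8)(3−1) = 1·(−3)·(−5)·2 = 30 ≡ 4, so v_1 = 4^{−1} = 10 (mod 13).
  i = 2 (α = 2): (2−3)(2−6)(2−8)(2−1) = (−1)·(−4)·(−6)·1 = −24 ≡ 2, so v_2 = 2^{−1} = 7 (mod 13).
  i = 3 (α = 6): (6−3)(6−2)(6−8)(6−1) = 3·4·(−2)·5 = −120 ≡ 10, so v_3 = 10^{−1} = 4 (mod 13).
  i = 4 (α = 8): (8−3)(8−2)(8−6)(8−1) = 5·6·2·7 = 420 ≡ 4, so v_4 = 4^{−1} = 10 (mod 13).
  i = 5 (α = 1): (1−3)(1−2)(1−6)(1−8) = (−2)·(−1)·(−5)·(−7) = 70 ≡ 5, so v_5 = 5^{−1} = 8 (mod 13).
  v = [10, 7, 4, 10, 8].
Step 2: syndromes of r = [5, 11, 6, 11, 0] (all sums mod 13).
  S_0 = Σ v_i r_i = 10·5 + 7·11 + 4·6 + 10·11 + 8·0 = 261 ≡ 1.
  S_1 = Σ v_i α_i r_i = 10·3·5 + 7·2·11 + 4·6·6 + 10·8·11 + 8·1·0 = 1328 ≡ 2.
  α_i^2 mod 13 = [9, 4, 10, 12, 1].
  S_2 = Σ v_i α_i^2 r_i = 10·9·5 + 7·4·11 + 4·10·6 + 10·12·11 + 8·1·0 = 2318 ≡ 4.
  S = (1, 2, 4) ≠ 0, so r is not a codeword (an error is present).
Step 3: locate the error. For a single error e at position i, S_ℓ = v_i·e·α_i^ℓ, so α_err = S_1/S_0.
  S_0^{−1} = 1^{−1} = 1 (mod 13), so α_err = 2·1 = 2 ≡ 2 = α_2. Error position i = 2.
  Consistency check: S_2/S_1 = 4·7 = 28 ≡ 2 = α_err ✓ (single-error assumption holds).
Step 4: error magnitude e = S_0/v_2 = S_0·∏_{j≠2}(α_2 − α_j) = 1·2 = 2 ≡ 2 (mod 13).
Step 5: correct position 2: c_2 = r_2 − e = 11 − 2 ≡ 9 (mod 13). Hence c = [5, 9, 6, 11, 0].
  Check: interpolating c through the α_i gives m(x) = 4 + 9·x (degree < 2) with m(α_i) = c_i for every i, so c is indeed a codeword.


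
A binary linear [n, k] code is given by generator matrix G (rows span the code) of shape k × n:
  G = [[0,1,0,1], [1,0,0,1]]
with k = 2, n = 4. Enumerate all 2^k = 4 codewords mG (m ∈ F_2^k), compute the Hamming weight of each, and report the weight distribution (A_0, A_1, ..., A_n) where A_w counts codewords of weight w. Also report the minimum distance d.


Weight distribution: A_0 = 1, A_2 = 3. Minimum distance d = 2.

Enumerate all 2^2 = 4 messages m ∈ F_2^2.
For each, compute codeword c = mG in F_2^4, then tally its weight.
  m = 00 → c = 0000, weight = 0.
  m = 10 → c = 0101, weight = 2.
  m = 01 → c = 1001, weight = 2.
  m = 11 → c = 1100, weight = 2.
Tally weights:
  weight 0: 1 codewords.
  weight 2: 3 codewords.
Minimum distance d = smallest w > 0 with A_w > 0 = 2.
Sanity: Σ A_w = 4 = 2^2 = 4 ✓.


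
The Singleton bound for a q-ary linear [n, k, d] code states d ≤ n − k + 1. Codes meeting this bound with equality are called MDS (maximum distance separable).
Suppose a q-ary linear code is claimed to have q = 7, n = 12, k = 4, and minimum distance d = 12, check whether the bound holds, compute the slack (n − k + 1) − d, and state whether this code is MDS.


Singleton RHS = n − k + 1 = 9, slack = -3, bound violated (no such code; not MDS).

Singleton bound: d ≤ n − k + 1.
Here n = 12, k = 4, so n − k + 1 = 9.
Given d = 12, check d ≤ 9: NO.
Slack = (n − k + 1) − d = -3.
The slack is negative: d = 12 exceeds n − k + 1 = 9 by 3, so the Singleton bound is violated and no linear [12, 4, 12]_7 code can exist. In particular it is not MDS (MDS requires d = n − k + 1 exactly).
Description: the claimed parameters are [12, 4, 12]_7; such a code would be impossible (violates the Singleton bound).


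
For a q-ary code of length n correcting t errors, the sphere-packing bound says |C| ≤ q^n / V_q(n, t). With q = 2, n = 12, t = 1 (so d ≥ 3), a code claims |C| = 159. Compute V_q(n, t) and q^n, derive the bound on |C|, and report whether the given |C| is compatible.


V_q(n, t) = 13, q^n = 4096, Hamming bound = 315, |C| = 159 ≤ bound (satisfied).

Step 1: Compute V_q(n, t) = Σ_{j=0}^1 C(n, j) (q−1)^j.
  j = 0: C(12,0)·(1)^0 = 1·1 = 1.
  j = 1: C(12,1)·(1)^1 = 12·1 = 12.
  V_q(n, t) = 1 + 12 = 13.
Step 2: q^n = 2^12 = 4096.
Step 3: Hamming bound ⌊q^n / V_q(n,t)⌋ = ⌊4096/13⌋ = 315.
Step 4: Compare |C| = 159 to 315: satisfied.
The claimed |C| lies below the Hamming bound.


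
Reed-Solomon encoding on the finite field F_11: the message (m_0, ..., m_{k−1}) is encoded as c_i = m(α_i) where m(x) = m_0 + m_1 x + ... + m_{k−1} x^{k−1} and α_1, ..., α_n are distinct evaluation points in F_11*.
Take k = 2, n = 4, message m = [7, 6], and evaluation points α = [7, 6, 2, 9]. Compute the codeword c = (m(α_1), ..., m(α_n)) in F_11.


c = [5, 10, 8, 6]

Message polynomial: m(x) = 7 + 6·x (mod 11).
For each evaluation point α_i, compute m(α_i) mod 11:
  α_1 = 7: Horner steps 6 → 5, so m(7) = 5.
  α_2 = 6: Horner steps 6 → 10, so m(6) = 10.
  α_3 = 2: Horner steps 6 → 8, so m(2) = 8.
  α_4 = 9: Horner steps 6 → 6, so m(9) = 6.
Codeword c = [5, 10, 8, 6] ∈ F_11^4.


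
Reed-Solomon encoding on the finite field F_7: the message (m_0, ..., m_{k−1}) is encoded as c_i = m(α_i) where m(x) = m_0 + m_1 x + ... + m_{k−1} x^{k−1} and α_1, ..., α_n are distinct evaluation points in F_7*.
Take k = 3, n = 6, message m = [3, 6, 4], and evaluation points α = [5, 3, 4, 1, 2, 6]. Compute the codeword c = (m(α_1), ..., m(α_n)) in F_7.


c = [0, 1, 0, 6, 3, 1]

Message polynomial: m(x) = 3 + 6·x + 4·x^2 (mod 7).
For each evaluation point α_i, compute m(α_i) mod 7:
  α_1 = 5: Horner steps 4 → 5 → 0, so m(5) = 0.
  α_2 = 3: Horner steps 4 → 4 → 1, so m(3) = 1.
  α_3 = 4: Horner steps 4 → 1 → 0, so m(4) = 0.
  α_4 = 1: Horner steps 4 → 3 → 6, so m(1) = 6.
  α_5 = 2: Horner steps 4 → 0 → 3, so m(2) = 3.
  α_6 = 6: Horner steps 4 → 2 → 1, so m(6) = 1.
Codeword c = [0, 1, 0, 6, 3, 1] ∈ F_7^6.


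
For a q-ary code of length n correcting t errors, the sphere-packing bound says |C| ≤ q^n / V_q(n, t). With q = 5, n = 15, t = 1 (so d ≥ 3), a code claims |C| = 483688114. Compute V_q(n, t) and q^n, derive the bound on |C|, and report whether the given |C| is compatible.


V_q(n, t) = 61, q^n = 30517578125, Hamming bound = 500288165, |C| = 483688114 ≤ bound (satisfied).

Step 1: Compute V_q(n, t) = Σ_{j=0}^1 C(n, j) (q−1)^j.
  j = 0: C(15,0)·(4)^0 = 1·1 = 1.
  j = 1: C(15,1)·(4)^1 = 15·4 = 60.
  V_q(n, t) = 1 + 60 = 61.
Step 2: q^n = 5^15 = 30517578125.
Step 3: Hamming bound ⌊q^n / V_q(n,t)⌋ = ⌊30517578125/61⌋ = 500288165.
Step 4: Compare |C| = 483688114 to 500288165: satisfied.
The claimed |C| lies below the Hamming bound.


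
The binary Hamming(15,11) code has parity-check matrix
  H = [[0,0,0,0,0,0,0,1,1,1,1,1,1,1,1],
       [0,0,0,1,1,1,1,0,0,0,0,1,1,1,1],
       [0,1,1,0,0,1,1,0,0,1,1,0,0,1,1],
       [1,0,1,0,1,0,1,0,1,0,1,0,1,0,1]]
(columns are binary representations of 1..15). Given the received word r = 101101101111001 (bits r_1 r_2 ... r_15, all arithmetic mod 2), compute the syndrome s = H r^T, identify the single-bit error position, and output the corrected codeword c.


s = (1, 1, 0, 0)^T, error position = 12, corrected codeword c = 101101101110001

Compute s = H r^T mod 2 one row at a time:
  s_1 = 0 + 1 + 1 + 1 + 1 + 0 + 0 + 1 = 5 ≡ 1 (mod 2).
  s_2 = 1 + 0 + 1 + 1 + 1 + 0 + 0 + 1 = 5 ≡ 1 (mod 2).
  s_3 = 0 + 1 + 1 + 1 + 1 + 1 + 0 + 1 = 6 ≡ 0 (mod 2).
  s_4 = 1 + 1 + 0 + 1 + 1 + 1 + 0 + 1 = 6 ≡ 0 (mod 2).
s = (1, 1, 0, 0)^T — this equals column 12 of H (binary 1100), so error is at position 12.
Correct: flip bit 12 of r = 101101101111001 to get c = 101101101110001.


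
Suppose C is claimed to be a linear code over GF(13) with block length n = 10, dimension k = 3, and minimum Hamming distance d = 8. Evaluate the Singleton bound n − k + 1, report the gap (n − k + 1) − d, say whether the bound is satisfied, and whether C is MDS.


Singleton RHS = n − k + 1 = 8, slack = 0, bound satisfied, MDS.

Singleton bound: d ≤ n − k + 1.
Here n = 10, k = 3, so n − k + 1 = 8.
Given d = 8, check d ≤ 8: YES.
Slack = (n − k + 1) − d = 0.
The code is MDS (slack = 0).
Description: the claimed parameters are [10, 3, 8]_13; such a code would be MDS (meets Singleton bound).


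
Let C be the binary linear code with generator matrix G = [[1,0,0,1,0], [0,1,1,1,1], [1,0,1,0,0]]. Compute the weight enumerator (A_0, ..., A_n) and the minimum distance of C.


Weight distribution: A_0 = 1, A_2 = 4, A_4 = 3. Minimum distance d = 2.

Enumerate all 2^3 = 8 messages m ∈ F_2^3.
For each, compute codeword c = mG in F_2^5, then tally its weight.
  m = 000 → c = 00000, weight = 0.
  m = 100 → c = 10010, weight = 2.
  m = 010 → c = 01111, weight = 4.
  m = 110 → c = 11101, weight = 4.
  m = 001 → c = 10100, weight = 2.
  m = 101 → c = 00110, weight = 2.
  m = 011 → c = 11011, weight = 4.
  m = 111 → c = 01001, weight = 2.
Tally weights:
  weight 0: 1 codewords.
  weight 2: 4 codewords.
  weight 4: 3 codewords.
Minimum distance d = smallest w > 0 with A_w > 0 = 2.
Sanity: Σ A_w = 8 = 2^3 = 8 ✓.


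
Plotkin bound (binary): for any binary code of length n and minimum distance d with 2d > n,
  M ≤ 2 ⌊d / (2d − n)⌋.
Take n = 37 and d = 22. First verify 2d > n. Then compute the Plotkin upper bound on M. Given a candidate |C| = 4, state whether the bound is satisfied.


Plotkin bound M ≤ 6; given |C| = 4 ≤ bound (satisfied).

Check applicability: 2d = 44, n = 37.
2d − n = 7 > 0, so Plotkin applies.
Compute d/(2d−n) = 22/7 ≈ 3.1429.
⌊d/(2d−n)⌋ = 3.
Plotkin bound: M ≤ 2·3 = 6.
Given |C| = 4, check: satisfied.
This |C| is below the Plotkin bound.


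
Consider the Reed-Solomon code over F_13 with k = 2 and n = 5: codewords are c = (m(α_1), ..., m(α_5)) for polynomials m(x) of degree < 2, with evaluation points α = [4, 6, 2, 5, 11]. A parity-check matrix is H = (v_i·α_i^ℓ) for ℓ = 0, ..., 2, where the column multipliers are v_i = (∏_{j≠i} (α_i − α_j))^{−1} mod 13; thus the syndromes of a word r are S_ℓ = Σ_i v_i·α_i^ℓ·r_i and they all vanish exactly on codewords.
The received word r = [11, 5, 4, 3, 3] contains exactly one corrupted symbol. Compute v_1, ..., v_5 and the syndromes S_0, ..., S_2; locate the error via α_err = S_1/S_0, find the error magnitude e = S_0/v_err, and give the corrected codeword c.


S = (12, 8, 1), error at position 4, error magnitude e = 8, c = [11, 5, 4, 8, 3].

Step 1: column multipliers v_i = (∏_{j≠i}(α_i − α_j))^{−1} mod 13.
  i = 1 (α = 4): (4−6)(4−2)(4−5)(4−11) = (−2)·2·(−1)·(−7) = −28 ≡ 11, so v_1 = 11^{−1} = 6 (mod 13).
  i = 2 (α = 6): (6−4)(6−2)(6−5)(6−11) = 2·4·1·(−5) = −40 ≡ 12, so v_2 = 12^{−1} = 12 (mod 13).
  i = 3 (α = 2): (2−4)(2−6)(2−5)(2−11) = (−2)·(−4)·(−3)·(−9) = 216 ≡ 8, so v_3 = 8^{−1} = 5 (mod 13).
  i = 4 (α = 5): (5−4)(5−6)(5−2)(5−11) = 1·(−1)·3·(−6) = 18 ≡ 5, so v_4 = 5^{−1} = 8 (mod 13).
  i = 5 (α = 11): (11−4)(11−6)(11−2)(11−5) = 7·5·9·6 = 1890 ≡ 5, so v_5 = 5^{−1} = 8 (mod 13).
  v = [6, 12, 5, 8, 8].
Step 2: syndromes of r = [11, 5, 4, 3, 3] (all sums mod 13).
  S_0 = Σ v_i r_i = 6·11 + 12·5 + 5·4 + 8·3 + 8·3 = 194 ≡ 12.
  S_1 = Σ v_i α_i r_i = 6·4·11 + 12·6·5 + 5·2·4 + 8·5·3 + 8·11·3 = 1048 ≡ 8.
  α_i^2 mod 13 = [3, 10, 4, 12, 4].
  S_2 = Σ v_i α_i^2 r_i = 6·3·11 + 12·10·5 + 5·4·4 + 8·12·3 + 8·4·3 = 1262 ≡ 1.
  S = (12, 8, 1) ≠ 0, so r is not a codeword (an error is present).
Step 3: locate the error. For a single error e at position i, S_ℓ = v_i·e·α_i^ℓ, so α_err = S_1/S_0.
  S_0^{−1} = 12^{−1} = 12 (mod 13), so α_err = 8·12 = 96 ≡ 5 = α_4. Error position i = 4.
  Consistency check: S_2/S_1 = 1·5 = 5 ≡ 5 = α_err ✓ (single-error assumption holds).
Step 4: error magnitude e = S_0/v_4 = S_0·∏_{j≠4}(α_4 − α_j) = 12·5 = 60 ≡ 8 (mod 13).
Step 5: correct position 4: c_4 = r_4 − e = 3 − 8 ≡ 8 (mod 13). Hence c = [11, 5, 4, 8, 3].
  Check: interpolating c through the α_i gives m(x) = 10 + 10·x (degree < 2) with m(α_i) = c_i for every i, so c is indeed a codeword.
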